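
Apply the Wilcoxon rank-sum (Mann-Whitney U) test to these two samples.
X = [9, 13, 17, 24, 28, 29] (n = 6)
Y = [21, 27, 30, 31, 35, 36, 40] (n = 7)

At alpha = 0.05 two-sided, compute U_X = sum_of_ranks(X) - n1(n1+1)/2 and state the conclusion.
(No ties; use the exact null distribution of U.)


Step 1: Combine and sort all 13 observations; assign midranks.
sorted (value, group): (9,X), (13,X), (17,X), (21,Y), (24,X), (27,Y), (28,X), (29,X), (30,Y), (31,Y), (35,Y), (36,Y), (40,Y)
ranks: 9->1, 13->2, 17->3, 21->4, 24->5, 27->6, 28->7, 29->8, 30->9, 31->10, 35->11, 36->12, 40->13
Step 2: Rank sum for X: R1 = 1 + 2 + 3 + 5 + 7 + 8 = 26.
Step 3: U_X = R1 - n1(n1+1)/2 = 26 - 6*7/2 = 26 - 21 = 5.
       U_Y = n1*n2 - U_X = 42 - 5 = 37.
Step 4: No ties, so the exact null distribution of U (based on enumerating the C(13,6) = 1716 equally likely rank assignments) gives the two-sided p-value.
Step 5: p-value = 0.022145; compare to alpha = 0.05. reject H0.

U_X = 5, p = 0.022145, reject H0 at alpha = 0.05.


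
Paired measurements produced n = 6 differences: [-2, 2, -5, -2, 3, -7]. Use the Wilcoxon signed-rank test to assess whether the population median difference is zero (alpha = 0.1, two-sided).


Step 1: Drop any zero differences (none here) and take |d_i|.
|d| = [2, 2, 5, 2, 3, 7]
Step 2: Midrank |d_i| (ties get averaged ranks).
ranks: |2|->2, |2|->2, |5|->5, |2|->2, |3|->4, |7|->6
Step 3: Attach original signs; sum ranks with positive sign and with negative sign.
W+ = 2 + 4 = 6
W- = 2 + 5 + 2 + 6 = 15
(Check: W+ + W- = 21 should equal n(n+1)/2 = 21.)
Step 4: Test statistic W = min(W+, W-) = 6.
Step 5: Ties in |d|, so use the tie-corrected normal approximation.
        E[W] = n(n+1)/4 = 6*7/4 = 10.5.
        Tie groups: |d|=2 (t=3); sum(t^3 - t) = 24.
        Var[W] = n(n+1)(2n+1)/24 - sum(t^3-t)/48 = 546/24 - 24/48 = 22.25.
        z = (W - E[W]) / sqrt(Var[W]) = (6 - 10.5) / 4.7170 = -0.9540.
        Two-sided p = 2*Phi(z) = 0.340085.
Step 6: alpha = 0.1. fail to reject H0.

W+ = 6, W- = 15, W = min = 6, p = 0.340085, fail to reject H0.


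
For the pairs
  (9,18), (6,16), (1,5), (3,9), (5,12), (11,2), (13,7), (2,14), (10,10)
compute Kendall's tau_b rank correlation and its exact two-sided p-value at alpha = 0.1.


Step 1: Enumerate the 36 unordered pairs (i,j) with i<j and classify each by sign(x_j-x_i) * sign(y_j-y_i).
  (1,2):dx=-3,dy=-2->C; (1,3):dx=-8,dy=-13->C; (1,4):dx=-6,dy=-9->C; (1,5):dx=-4,dy=-6->C
  (1,6):dx=+2,dy=-16->D; (1,7):dx=+4,dy=-11->D; (1,8):dx=-7,dy=-4->C; (1,9):dx=+1,dy=-8->D
  (2,3):dx=-5,dy=-11->C; (2,4):dx=-3,dy=-7->C; (2,5):dx=-1,dy=-4->C; (2,6):dx=+5,dy=-14->D
  (2,7):dx=+7,dy=-9->D; (2,8):dx=-4,dy=-2->C; (2,9):dx=+4,dy=-6->D; (3,4):dx=+2,dy=+4->C
  (3,5):dx=+4,dy=+7->C; (3,6):dx=+10,dy=-3->D; (3,7):dx=+12,dy=+2->C; (3,8):dx=+1,dy=+9->C
  (3,9):dx=+9,dy=+5->C; (4,5):dx=+2,dy=+3->C; (4,6):dx=+8,dy=-7->D; (4,7):dx=+10,dy=-2->D
  (4,8):dx=-1,dy=+5->D; (4,9):dx=+7,dy=+1->C; (5,6):dx=+6,dy=-10->D; (5,7):dx=+8,dy=-5->D
  (5,8):dx=-3,dy=+2->D; (5,9):dx=+5,dy=-2->D; (6,7):dx=+2,dy=+5->C; (6,8):dx=-9,dy=+12->D
  (6,9):dx=-1,dy=+8->D; (7,8):dx=-11,dy=+7->D; (7,9):dx=-3,dy=+3->D; (8,9):dx=+8,dy=-4->D
Step 2: C = 17, D = 19, total pairs = 36.
Step 3: tau = (C - D)/(n(n-1)/2) = (17 - 19)/36 = -0.055556.
Step 4: Exact two-sided p-value (enumerate n! = 362880 permutations of y under H0): p = 0.919455.
Step 5: alpha = 0.1. fail to reject H0.

tau_b = -0.0556 (C=17, D=19), p = 0.919455, fail to reject H0.


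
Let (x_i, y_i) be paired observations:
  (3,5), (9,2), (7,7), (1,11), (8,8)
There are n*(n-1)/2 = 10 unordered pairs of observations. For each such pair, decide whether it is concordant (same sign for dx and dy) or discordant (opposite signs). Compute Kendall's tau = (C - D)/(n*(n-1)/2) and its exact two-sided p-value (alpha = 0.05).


Step 1: Enumerate the 10 unordered pairs (i,j) with i<j and classify each by sign(x_j-x_i) * sign(y_j-y_i).
  (1,2):dx=+6,dy=-3->D; (1,3):dx=+4,dy=+2->C; (1,4):dx=-2,dy=+6->D; (1,5):dx=+5,dy=+3->C
  (2,3):dx=-2,dy=+5->D; (2,4):dx=-8,dy=+9->D; (2,5):dx=-1,dy=+6->D; (3,4):dx=-6,dy=+4->D
  (3,5):dx=+1,dy=+1->C; (4,5):dx=+7,dy=-3->D
Step 2: C = 3, D = 7, total pairs = 10.
Step 3: tau = (C - D)/(n(n-1)/2) = (3 - 7)/10 = -0.400000.
Step 4: Exact two-sided p-value (enumerate n! = 120 permutations of y under H0): p = 0.483333.
Step 5: alpha = 0.05. fail to reject H0.

tau_b = -0.4000 (C=3, D=7), p = 0.483333, fail to reject H0.


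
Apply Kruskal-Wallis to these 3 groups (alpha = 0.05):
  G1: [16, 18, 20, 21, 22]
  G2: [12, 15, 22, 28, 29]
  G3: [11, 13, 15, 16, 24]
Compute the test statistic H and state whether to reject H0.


Step 1: Combine all N = 15 observations and assign midranks.
sorted (value, group, rank): (11,G3,1), (12,G2,2), (13,G3,3), (15,G2,4.5), (15,G3,4.5), (16,G1,6.5), (16,G3,6.5), (18,G1,8), (20,G1,9), (21,G1,10), (22,G1,11.5), (22,G2,11.5), (24,G3,13), (28,G2,14), (29,G2,15)
Step 2: Sum ranks within each group.
R_1 = 45 (n_1 = 5)
R_2 = 47 (n_2 = 5)
R_3 = 28 (n_3 = 5)
Step 3: H = 12/(N(N+1)) * sum(R_i^2/n_i) - 3(N+1)
     = 12/(15*16) * (45^2/5 + 47^2/5 + 28^2/5) - 3*16
     = 0.050000 * 1003.6 - 48
     = 2.180000.
Step 4: Ties present; correction factor C = 1 - 18/(15^3 - 15) = 0.994643. Corrected H = 2.180000 / 0.994643 = 2.191741.
Step 5: Under H0, H ~ chi^2(2); p-value = 0.334248.
Step 6: alpha = 0.05. fail to reject H0.

H = 2.1917, df = 2, p = 0.334248, fail to reject H0.


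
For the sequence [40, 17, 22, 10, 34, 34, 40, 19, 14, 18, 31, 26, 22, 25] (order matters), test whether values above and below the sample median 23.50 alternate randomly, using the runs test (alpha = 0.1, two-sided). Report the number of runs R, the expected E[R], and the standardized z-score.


Step 1: Compute median = 23.50; label A = above, B = below.
Labels in order: ABBBAAABBBAABA  (n_A = 7, n_B = 7)
Step 2: Count runs R = 7.
Step 3: Under H0 (random ordering), E[R] = 2*n_A*n_B/(n_A+n_B) + 1 = 2*7*7/14 + 1 = 8.0000.
        Var[R] = 2*n_A*n_B*(2*n_A*n_B - n_A - n_B) / ((n_A+n_B)^2 * (n_A+n_B-1)) = 8232/2548 = 3.2308.
        SD[R] = 1.7974.
Step 4: Continuity-corrected z = (R + 0.5 - E[R]) / SD[R] = (7 + 0.5 - 8.0000) / 1.7974 = -0.2782.
Step 5: Two-sided p-value via normal approximation = 2*(1 - Phi(|z|)) = 0.780879.
Step 6: alpha = 0.1. fail to reject H0.

R = 7, z = -0.2782, p = 0.780879, fail to reject H0.


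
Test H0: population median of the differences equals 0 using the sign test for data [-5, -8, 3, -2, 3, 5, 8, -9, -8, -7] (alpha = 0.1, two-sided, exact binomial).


Step 1: Discard zero differences. Original n = 10; n_eff = number of nonzero differences = 10.
Nonzero differences (with sign): -5, -8, +3, -2, +3, +5, +8, -9, -8, -7
Step 2: Count signs: positive = 4, negative = 6.
Step 3: Under H0: P(positive) = 0.5, so the number of positives S ~ Bin(10, 0.5).
Step 4: Two-sided exact p-value = sum of Bin(10,0.5) probabilities at or below the observed probability = 0.753906.
Step 5: alpha = 0.1. fail to reject H0.

n_eff = 10, pos = 4, neg = 6, p = 0.753906, fail to reject H0.


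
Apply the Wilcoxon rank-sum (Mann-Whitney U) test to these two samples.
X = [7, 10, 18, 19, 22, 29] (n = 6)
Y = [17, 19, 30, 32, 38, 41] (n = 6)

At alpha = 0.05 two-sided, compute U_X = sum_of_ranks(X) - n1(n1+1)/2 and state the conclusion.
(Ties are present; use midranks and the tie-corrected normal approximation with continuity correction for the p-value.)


Step 1: Combine and sort all 12 observations; assign midranks.
sorted (value, group): (7,X), (10,X), (17,Y), (18,X), (19,X), (19,Y), (22,X), (29,X), (30,Y), (32,Y), (38,Y), (41,Y)
ranks: 7->1, 10->2, 17->3, 18->4, 19->5.5, 19->5.5, 22->7, 29->8, 30->9, 32->10, 38->11, 41->12
Step 2: Rank sum for X: R1 = 1 + 2 + 4 + 5.5 + 7 + 8 = 27.5.
Step 3: U_X = R1 - n1(n1+1)/2 = 27.5 - 6*7/2 = 27.5 - 21 = 6.5.
       U_Y = n1*n2 - U_X = 36 - 6.5 = 29.5.
Step 4: Ties are present, so use the tie-corrected normal approximation (with continuity correction) for the p-value.
Step 5: p-value = 0.077648; compare to alpha = 0.05. fail to reject H0.

U_X = 6.5, p = 0.077648, fail to reject H0 at alpha = 0.05.


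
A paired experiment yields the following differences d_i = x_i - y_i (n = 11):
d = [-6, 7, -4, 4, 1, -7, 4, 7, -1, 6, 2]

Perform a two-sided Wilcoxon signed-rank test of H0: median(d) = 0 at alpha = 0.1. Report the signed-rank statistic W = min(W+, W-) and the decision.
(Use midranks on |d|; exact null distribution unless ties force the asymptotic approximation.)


Step 1: Drop any zero differences (none here) and take |d_i|.
|d| = [6, 7, 4, 4, 1, 7, 4, 7, 1, 6, 2]
Step 2: Midrank |d_i| (ties get averaged ranks).
ranks: |6|->7.5, |7|->10, |4|->5, |4|->5, |1|->1.5, |7|->10, |4|->5, |7|->10, |1|->1.5, |6|->7.5, |2|->3
Step 3: Attach original signs; sum ranks with positive sign and with negative sign.
W+ = 10 + 5 + 1.5 + 5 + 10 + 7.5 + 3 = 42
W- = 7.5 + 5 + 10 + 1.5 = 24
(Check: W+ + W- = 66 should equal n(n+1)/2 = 66.)
Step 4: Test statistic W = min(W+, W-) = 24.
Step 5: Ties in |d|, so use the tie-corrected normal approximation.
        E[W] = n(n+1)/4 = 11*12/4 = 33.
        Tie groups: |d|=1 (t=2), |d|=4 (t=3), |d|=6 (t=2), |d|=7 (t=3); sum(t^3 - t) = 60.
        Var[W] = n(n+1)(2n+1)/24 - sum(t^3-t)/48 = 3036/24 - 60/48 = 125.25.
        z = (W - E[W]) / sqrt(Var[W]) = (24 - 33) / 11.1915 = -0.8042.
        Two-sided p = 2*Phi(z) = 0.421293.
Step 6: alpha = 0.1. fail to reject H0.

W+ = 42, W- = 24, W = min = 24, p = 0.421293, fail to reject H0.


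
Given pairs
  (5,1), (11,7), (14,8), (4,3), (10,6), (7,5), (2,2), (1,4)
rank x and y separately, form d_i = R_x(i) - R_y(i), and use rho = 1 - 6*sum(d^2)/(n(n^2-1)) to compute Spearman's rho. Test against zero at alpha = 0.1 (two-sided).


Step 1: Rank x and y separately (midranks; no ties here).
rank(x): 5->4, 11->7, 14->8, 4->3, 10->6, 7->5, 2->2, 1->1
rank(y): 1->1, 7->7, 8->8, 3->3, 6->6, 5->5, 2->2, 4->4
Step 2: d_i = R_x(i) - R_y(i); compute d_i^2.
  (4-1)^2=9, (7-7)^2=0, (8-8)^2=0, (3-3)^2=0, (6-6)^2=0, (5-5)^2=0, (2-2)^2=0, (1-4)^2=9
sum(d^2) = 18.
Step 3: rho = 1 - 6*18 / (8*(8^2 - 1)) = 1 - 108/504 = 0.785714.
Step 4: Under H0, t = rho * sqrt((n-2)/(1-rho^2)) = 3.1113 ~ t(6).
Step 5: Two-sided p-value from the t-distribution with 6 df = 0.020815.
Step 6: alpha = 0.1. reject H0.

rho = 0.7857, p = 0.020815, reject H0 at alpha = 0.1.


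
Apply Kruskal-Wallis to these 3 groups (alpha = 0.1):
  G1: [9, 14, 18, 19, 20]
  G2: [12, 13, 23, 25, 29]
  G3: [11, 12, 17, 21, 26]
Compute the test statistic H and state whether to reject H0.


Step 1: Combine all N = 15 observations and assign midranks.
sorted (value, group, rank): (9,G1,1), (11,G3,2), (12,G2,3.5), (12,G3,3.5), (13,G2,5), (14,G1,6), (17,G3,7), (18,G1,8), (19,G1,9), (20,G1,10), (21,G3,11), (23,G2,12), (25,G2,13), (26,G3,14), (29,G2,15)
Step 2: Sum ranks within each group.
R_1 = 34 (n_1 = 5)
R_2 = 48.5 (n_2 = 5)
R_3 = 37.5 (n_3 = 5)
Step 3: H = 12/(N(N+1)) * sum(R_i^2/n_i) - 3(N+1)
     = 12/(15*16) * (34^2/5 + 48.5^2/5 + 37.5^2/5) - 3*16
     = 0.050000 * 982.9 - 48
     = 1.145000.
Step 4: Ties present; correction factor C = 1 - 6/(15^3 - 15) = 0.998214. Corrected H = 1.145000 / 0.998214 = 1.147048.
Step 5: Under H0, H ~ chi^2(2); p-value = 0.563536.
Step 6: alpha = 0.1. fail to reject H0.

H = 1.1470, df = 2, p = 0.563536, fail to reject H0.


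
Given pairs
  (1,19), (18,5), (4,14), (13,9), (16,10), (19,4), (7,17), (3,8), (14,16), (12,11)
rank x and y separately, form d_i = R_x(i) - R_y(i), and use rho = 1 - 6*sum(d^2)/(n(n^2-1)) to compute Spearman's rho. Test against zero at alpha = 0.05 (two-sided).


Step 1: Rank x and y separately (midranks; no ties here).
rank(x): 1->1, 18->9, 4->3, 13->6, 16->8, 19->10, 7->4, 3->2, 14->7, 12->5
rank(y): 19->10, 5->2, 14->7, 9->4, 10->5, 4->1, 17->9, 8->3, 16->8, 11->6
Step 2: d_i = R_x(i) - R_y(i); compute d_i^2.
  (1-10)^2=81, (9-2)^2=49, (3-7)^2=16, (6-4)^2=4, (8-5)^2=9, (10-1)^2=81, (4-9)^2=25, (2-3)^2=1, (7-8)^2=1, (5-6)^2=1
sum(d^2) = 268.
Step 3: rho = 1 - 6*268 / (10*(10^2 - 1)) = 1 - 1608/990 = -0.624242.
Step 4: Under H0, t = rho * sqrt((n-2)/(1-rho^2)) = -2.2601 ~ t(8).
Step 5: Two-sided p-value from the t-distribution with 8 df = 0.053718.
Step 6: alpha = 0.05. fail to reject H0.

rho = -0.6242, p = 0.053718, fail to reject H0 at alpha = 0.05.


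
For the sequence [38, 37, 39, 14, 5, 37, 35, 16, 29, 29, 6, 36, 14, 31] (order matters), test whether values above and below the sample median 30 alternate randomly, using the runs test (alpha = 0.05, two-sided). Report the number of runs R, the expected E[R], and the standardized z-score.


Step 1: Compute median = 30; label A = above, B = below.
Labels in order: AAABBAABBBBABA  (n_A = 7, n_B = 7)
Step 2: Count runs R = 7.
Step 3: Under H0 (random ordering), E[R] = 2*n_A*n_B/(n_A+n_B) + 1 = 2*7*7/14 + 1 = 8.0000.
        Var[R] = 2*n_A*n_B*(2*n_A*n_B - n_A - n_B) / ((n_A+n_B)^2 * (n_A+n_B-1)) = 8232/2548 = 3.2308.
        SD[R] = 1.7974.
Step 4: Continuity-corrected z = (R + 0.5 - E[R]) / SD[R] = (7 + 0.5 - 8.0000) / 1.7974 = -0.2782.
Step 5: Two-sided p-value via normal approximation = 2*(1 - Phi(|z|)) = 0.780879.
Step 6: alpha = 0.05. fail to reject H0.

R = 7, z = -0.2782, p = 0.780879, fail to reject H0.


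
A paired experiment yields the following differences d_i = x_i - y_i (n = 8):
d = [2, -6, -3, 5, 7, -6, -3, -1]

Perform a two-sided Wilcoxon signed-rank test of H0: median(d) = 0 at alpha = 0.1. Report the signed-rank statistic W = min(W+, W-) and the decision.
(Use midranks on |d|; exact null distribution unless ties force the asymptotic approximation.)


Step 1: Drop any zero differences (none here) and take |d_i|.
|d| = [2, 6, 3, 5, 7, 6, 3, 1]
Step 2: Midrank |d_i| (ties get averaged ranks).
ranks: |2|->2, |6|->6.5, |3|->3.5, |5|->5, |7|->8, |6|->6.5, |3|->3.5, |1|->1
Step 3: Attach original signs; sum ranks with positive sign and with negative sign.
W+ = 2 + 5 + 8 = 15
W- = 6.5 + 3.5 + 6.5 + 3.5 + 1 = 21
(Check: W+ + W- = 36 should equal n(n+1)/2 = 36.)
Step 4: Test statistic W = min(W+, W-) = 15.
Step 5: Ties in |d|, so use the tie-corrected normal approximation.
        E[W] = n(n+1)/4 = 8*9/4 = 18.
        Tie groups: |d|=3 (t=2), |d|=6 (t=2); sum(t^3 - t) = 12.
        Var[W] = n(n+1)(2n+1)/24 - sum(t^3-t)/48 = 1224/24 - 12/48 = 50.75.
        z = (W - E[W]) / sqrt(Var[W]) = (15 - 18) / 7.1239 = -0.4211.
        Two-sided p = 2*Phi(z) = 0.673669.
Step 6: alpha = 0.1. fail to reject H0.

W+ = 15, W- = 21, W = min = 15, p = 0.673669, fail to reject H0.


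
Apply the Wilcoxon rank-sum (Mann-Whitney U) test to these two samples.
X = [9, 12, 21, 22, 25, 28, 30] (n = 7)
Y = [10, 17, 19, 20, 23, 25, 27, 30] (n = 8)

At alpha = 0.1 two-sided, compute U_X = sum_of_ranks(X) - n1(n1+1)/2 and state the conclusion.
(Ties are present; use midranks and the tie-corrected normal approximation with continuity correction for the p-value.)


Step 1: Combine and sort all 15 observations; assign midranks.
sorted (value, group): (9,X), (10,Y), (12,X), (17,Y), (19,Y), (20,Y), (21,X), (22,X), (23,Y), (25,X), (25,Y), (27,Y), (28,X), (30,X), (30,Y)
ranks: 9->1, 10->2, 12->3, 17->4, 19->5, 20->6, 21->7, 22->8, 23->9, 25->10.5, 25->10.5, 27->12, 28->13, 30->14.5, 30->14.5
Step 2: Rank sum for X: R1 = 1 + 3 + 7 + 8 + 10.5 + 13 + 14.5 = 57.
Step 3: U_X = R1 - n1(n1+1)/2 = 57 - 7*8/2 = 57 - 28 = 29.
       U_Y = n1*n2 - U_X = 56 - 29 = 27.
Step 4: Ties are present, so use the tie-corrected normal approximation (with continuity correction) for the p-value.
Step 5: p-value = 0.953775; compare to alpha = 0.1. fail to reject H0.

U_X = 29, p = 0.953775, fail to reject H0 at alpha = 0.1.


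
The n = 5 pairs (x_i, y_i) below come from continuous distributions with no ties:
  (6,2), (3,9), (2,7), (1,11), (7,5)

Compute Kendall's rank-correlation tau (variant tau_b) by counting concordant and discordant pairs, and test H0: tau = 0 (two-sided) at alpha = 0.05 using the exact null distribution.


Step 1: Enumerate the 10 unordered pairs (i,j) with i<j and classify each by sign(x_j-x_i) * sign(y_j-y_i).
  (1,2):dx=-3,dy=+7->D; (1,3):dx=-4,dy=+5->D; (1,4):dx=-5,dy=+9->D; (1,5):dx=+1,dy=+3->C
  (2,3):dx=-1,dy=-2->C; (2,4):dx=-2,dy=+2->D; (2,5):dx=+4,dy=-4->D; (3,4):dx=-1,dy=+4->D
  (3,5):dx=+5,dy=-2->D; (4,5):dx=+6,dy=-6->D
Step 2: C = 2, D = 8, total pairs = 10.
Step 3: tau = (C - D)/(n(n-1)/2) = (2 - 8)/10 = -0.600000.
Step 4: Exact two-sided p-value (enumerate n! = 120 permutations of y under H0): p = 0.233333.
Step 5: alpha = 0.05. fail to reject H0.

tau_b = -0.6000 (C=2, D=8), p = 0.233333, fail to reject H0.


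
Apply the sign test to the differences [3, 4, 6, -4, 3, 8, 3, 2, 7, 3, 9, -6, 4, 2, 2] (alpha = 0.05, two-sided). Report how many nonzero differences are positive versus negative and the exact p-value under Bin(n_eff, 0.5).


Step 1: Discard zero differences. Original n = 15; n_eff = number of nonzero differences = 15.
Nonzero differences (with sign): +3, +4, +6, -4, +3, +8, +3, +2, +7, +3, +9, -6, +4, +2, +2
Step 2: Count signs: positive = 13, negative = 2.
Step 3: Under H0: P(positive) = 0.5, so the number of positives S ~ Bin(15, 0.5).
Step 4: Two-sided exact p-value = sum of Bin(15,0.5) probabilities at or below the observed probability = 0.007385.
Step 5: alpha = 0.05. reject H0.

n_eff = 15, pos = 13, neg = 2, p = 0.007385, reject H0.


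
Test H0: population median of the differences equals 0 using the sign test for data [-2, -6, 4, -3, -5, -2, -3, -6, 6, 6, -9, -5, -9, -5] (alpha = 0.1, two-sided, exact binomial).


Step 1: Discard zero differences. Original n = 14; n_eff = number of nonzero differences = 14.
Nonzero differences (with sign): -2, -6, +4, -3, -5, -2, -3, -6, +6, +6, -9, -5, -9, -5
Step 2: Count signs: positive = 3, negative = 11.
Step 3: Under H0: P(positive) = 0.5, so the number of positives S ~ Bin(14, 0.5).
Step 4: Two-sided exact p-value = sum of Bin(14,0.5) probabilities at or below the observed probability = 0.057373.
Step 5: alpha = 0.1. reject H0.

n_eff = 14, pos = 3, neg = 11, p = 0.057373, reject H0.


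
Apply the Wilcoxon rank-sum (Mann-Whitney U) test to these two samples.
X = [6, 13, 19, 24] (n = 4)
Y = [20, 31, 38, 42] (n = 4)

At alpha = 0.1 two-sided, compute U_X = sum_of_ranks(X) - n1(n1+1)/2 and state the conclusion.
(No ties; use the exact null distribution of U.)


Step 1: Combine and sort all 8 observations; assign midranks.
sorted (value, group): (6,X), (13,X), (19,X), (20,Y), (24,X), (31,Y), (38,Y), (42,Y)
ranks: 6->1, 13->2, 19->3, 20->4, 24->5, 31->6, 38->7, 42->8
Step 2: Rank sum for X: R1 = 1 + 2 + 3 + 5 = 11.
Step 3: U_X = R1 - n1(n1+1)/2 = 11 - 4*5/2 = 11 - 10 = 1.
       U_Y = n1*n2 - U_X = 16 - 1 = 15.
Step 4: No ties, so the exact null distribution of U (based on enumerating the C(8,4) = 70 equally likely rank assignments) gives the two-sided p-value.
Step 5: p-value = 0.057143; compare to alpha = 0.1. reject H0.

U_X = 1, p = 0.057143, reject H0 at alpha = 0.1.


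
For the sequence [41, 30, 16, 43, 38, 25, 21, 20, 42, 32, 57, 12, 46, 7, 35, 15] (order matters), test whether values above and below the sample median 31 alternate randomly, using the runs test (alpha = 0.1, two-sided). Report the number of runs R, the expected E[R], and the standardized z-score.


Step 1: Compute median = 31; label A = above, B = below.
Labels in order: ABBAABBBAAABABAB  (n_A = 8, n_B = 8)
Step 2: Count runs R = 10.
Step 3: Under H0 (random ordering), E[R] = 2*n_A*n_B/(n_A+n_B) + 1 = 2*8*8/16 + 1 = 9.0000.
        Var[R] = 2*n_A*n_B*(2*n_A*n_B - n_A - n_B) / ((n_A+n_B)^2 * (n_A+n_B-1)) = 14336/3840 = 3.7333.
        SD[R] = 1.9322.
Step 4: Continuity-corrected z = (R - 0.5 - E[R]) / SD[R] = (10 - 0.5 - 9.0000) / 1.9322 = 0.2588.
Step 5: Two-sided p-value via normal approximation = 2*(1 - Phi(|z|)) = 0.795809.
Step 6: alpha = 0.1. fail to reject H0.

R = 10, z = 0.2588, p = 0.795809, fail to reject H0.


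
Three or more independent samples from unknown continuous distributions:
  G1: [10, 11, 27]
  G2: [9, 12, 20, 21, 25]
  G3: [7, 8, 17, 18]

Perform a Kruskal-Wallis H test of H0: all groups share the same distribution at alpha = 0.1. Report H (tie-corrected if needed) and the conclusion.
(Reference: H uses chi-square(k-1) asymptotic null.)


Step 1: Combine all N = 12 observations and assign midranks.
sorted (value, group, rank): (7,G3,1), (8,G3,2), (9,G2,3), (10,G1,4), (11,G1,5), (12,G2,6), (17,G3,7), (18,G3,8), (20,G2,9), (21,G2,10), (25,G2,11), (27,G1,12)
Step 2: Sum ranks within each group.
R_1 = 21 (n_1 = 3)
R_2 = 39 (n_2 = 5)
R_3 = 18 (n_3 = 4)
Step 3: H = 12/(N(N+1)) * sum(R_i^2/n_i) - 3(N+1)
     = 12/(12*13) * (21^2/3 + 39^2/5 + 18^2/4) - 3*13
     = 0.076923 * 532.2 - 39
     = 1.938462.
Step 4: No ties, so H is used without correction.
Step 5: Under H0, H ~ chi^2(2); p-value = 0.379375.
Step 6: alpha = 0.1. fail to reject H0.

H = 1.9385, df = 2, p = 0.379375, fail to reject H0.


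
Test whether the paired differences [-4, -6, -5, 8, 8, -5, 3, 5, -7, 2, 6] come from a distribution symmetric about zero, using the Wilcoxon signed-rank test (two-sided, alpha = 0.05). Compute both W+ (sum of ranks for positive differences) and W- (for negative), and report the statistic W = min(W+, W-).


Step 1: Drop any zero differences (none here) and take |d_i|.
|d| = [4, 6, 5, 8, 8, 5, 3, 5, 7, 2, 6]
Step 2: Midrank |d_i| (ties get averaged ranks).
ranks: |4|->3, |6|->7.5, |5|->5, |8|->10.5, |8|->10.5, |5|->5, |3|->2, |5|->5, |7|->9, |2|->1, |6|->7.5
Step 3: Attach original signs; sum ranks with positive sign and with negative sign.
W+ = 10.5 + 10.5 + 2 + 5 + 1 + 7.5 = 36.5
W- = 3 + 7.5 + 5 + 5 + 9 = 29.5
(Check: W+ + W- = 66 should equal n(n+1)/2 = 66.)
Step 4: Test statistic W = min(W+, W-) = 29.5.
Step 5: Ties in |d|, so use the tie-corrected normal approximation.
        E[W] = n(n+1)/4 = 11*12/4 = 33.
        Tie groups: |d|=5 (t=3), |d|=6 (t=2), |d|=8 (t=2); sum(t^3 - t) = 36.
        Var[W] = n(n+1)(2n+1)/24 - sum(t^3-t)/48 = 3036/24 - 36/48 = 125.75.
        z = (W - E[W]) / sqrt(Var[W]) = (29.5 - 33) / 11.2138 = -0.3121.
        Two-sided p = 2*Phi(z) = 0.754953.
Step 6: alpha = 0.05. fail to reject H0.

W+ = 36.5, W- = 29.5, W = min = 29.5, p = 0.754953, fail to reject H0.


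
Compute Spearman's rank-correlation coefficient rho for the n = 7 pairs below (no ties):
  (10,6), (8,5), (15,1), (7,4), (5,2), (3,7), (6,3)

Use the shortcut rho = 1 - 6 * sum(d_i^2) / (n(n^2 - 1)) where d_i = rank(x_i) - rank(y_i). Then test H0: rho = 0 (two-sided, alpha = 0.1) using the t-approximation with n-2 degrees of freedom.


Step 1: Rank x and y separately (midranks; no ties here).
rank(x): 10->6, 8->5, 15->7, 7->4, 5->2, 3->1, 6->3
rank(y): 6->6, 5->5, 1->1, 4->4, 2->2, 7->7, 3->3
Step 2: d_i = R_x(i) - R_y(i); compute d_i^2.
  (6-6)^2=0, (5-5)^2=0, (7-1)^2=36, (4-4)^2=0, (2-2)^2=0, (1-7)^2=36, (3-3)^2=0
sum(d^2) = 72.
Step 3: rho = 1 - 6*72 / (7*(7^2 - 1)) = 1 - 432/336 = -0.285714.
Step 4: Under H0, t = rho * sqrt((n-2)/(1-rho^2)) = -0.6667 ~ t(5).
Step 5: Two-sided p-value from the t-distribution with 5 df = 0.534509.
Step 6: alpha = 0.1. fail to reject H0.

rho = -0.2857, p = 0.534509, fail to reject H0 at alpha = 0.1.


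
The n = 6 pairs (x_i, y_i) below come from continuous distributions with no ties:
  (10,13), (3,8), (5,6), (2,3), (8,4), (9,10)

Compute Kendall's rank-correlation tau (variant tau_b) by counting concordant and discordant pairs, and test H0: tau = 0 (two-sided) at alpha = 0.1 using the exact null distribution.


Step 1: Enumerate the 15 unordered pairs (i,j) with i<j and classify each by sign(x_j-x_i) * sign(y_j-y_i).
  (1,2):dx=-7,dy=-5->C; (1,3):dx=-5,dy=-7->C; (1,4):dx=-8,dy=-10->C; (1,5):dx=-2,dy=-9->C
  (1,6):dx=-1,dy=-3->C; (2,3):dx=+2,dy=-2->D; (2,4):dx=-1,dy=-5->C; (2,5):dx=+5,dy=-4->D
  (2,6):dx=+6,dy=+2->C; (3,4):dx=-3,dy=-3->C; (3,5):dx=+3,dy=-2->D; (3,6):dx=+4,dy=+4->C
  (4,5):dx=+6,dy=+1->C; (4,6):dx=+7,dy=+7->C; (5,6):dx=+1,dy=+6->C
Step 2: C = 12, D = 3, total pairs = 15.
Step 3: tau = (C - D)/(n(n-1)/2) = (12 - 3)/15 = 0.600000.
Step 4: Exact two-sided p-value (enumerate n! = 720 permutations of y under H0): p = 0.136111.
Step 5: alpha = 0.1. fail to reject H0.

tau_b = 0.6000 (C=12, D=3), p = 0.136111, fail to reject H0.


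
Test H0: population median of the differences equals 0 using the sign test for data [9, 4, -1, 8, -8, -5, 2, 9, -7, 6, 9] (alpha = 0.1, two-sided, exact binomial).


Step 1: Discard zero differences. Original n = 11; n_eff = number of nonzero differences = 11.
Nonzero differences (with sign): +9, +4, -1, +8, -8, -5, +2, +9, -7, +6, +9
Step 2: Count signs: positive = 7, negative = 4.
Step 3: Under H0: P(positive) = 0.5, so the number of positives S ~ Bin(11, 0.5).
Step 4: Two-sided exact p-value = sum of Bin(11,0.5) probabilities at or below the observed probability = 0.548828.
Step 5: alpha = 0.1. fail to reject H0.

n_eff = 11, pos = 7, neg = 4, p = 0.548828, fail to reject H0.


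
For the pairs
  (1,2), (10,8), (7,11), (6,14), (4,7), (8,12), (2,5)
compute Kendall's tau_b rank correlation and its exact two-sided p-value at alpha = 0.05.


Step 1: Enumerate the 21 unordered pairs (i,j) with i<j and classify each by sign(x_j-x_i) * sign(y_j-y_i).
  (1,2):dx=+9,dy=+6->C; (1,3):dx=+6,dy=+9->C; (1,4):dx=+5,dy=+12->C; (1,5):dx=+3,dy=+5->C
  (1,6):dx=+7,dy=+10->C; (1,7):dx=+1,dy=+3->C; (2,3):dx=-3,dy=+3->D; (2,4):dx=-4,dy=+6->D
  (2,5):dx=-6,dy=-1->C; (2,6):dx=-2,dy=+4->D; (2,7):dx=-8,dy=-3->C; (3,4):dx=-1,dy=+3->D
  (3,5):dx=-3,dy=-4->C; (3,6):dx=+1,dy=+1->C; (3,7):dx=-5,dy=-6->C; (4,5):dx=-2,dy=-7->C
  (4,6):dx=+2,dy=-2->D; (4,7):dx=-4,dy=-9->C; (5,6):dx=+4,dy=+5->C; (5,7):dx=-2,dy=-2->C
  (6,7):dx=-6,dy=-7->C
Step 2: C = 16, D = 5, total pairs = 21.
Step 3: tau = (C - D)/(n(n-1)/2) = (16 - 5)/21 = 0.523810.
Step 4: Exact two-sided p-value (enumerate n! = 5040 permutations of y under H0): p = 0.136111.
Step 5: alpha = 0.05. fail to reject H0.

tau_b = 0.5238 (C=16, D=5), p = 0.136111, fail to reject H0.


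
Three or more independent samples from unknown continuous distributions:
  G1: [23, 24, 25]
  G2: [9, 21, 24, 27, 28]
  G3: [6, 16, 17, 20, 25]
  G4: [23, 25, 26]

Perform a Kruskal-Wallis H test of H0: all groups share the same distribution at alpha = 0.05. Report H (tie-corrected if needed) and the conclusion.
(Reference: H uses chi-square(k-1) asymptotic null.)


Step 1: Combine all N = 16 observations and assign midranks.
sorted (value, group, rank): (6,G3,1), (9,G2,2), (16,G3,3), (17,G3,4), (20,G3,5), (21,G2,6), (23,G1,7.5), (23,G4,7.5), (24,G1,9.5), (24,G2,9.5), (25,G1,12), (25,G3,12), (25,G4,12), (26,G4,14), (27,G2,15), (28,G2,16)
Step 2: Sum ranks within each group.
R_1 = 29 (n_1 = 3)
R_2 = 48.5 (n_2 = 5)
R_3 = 25 (n_3 = 5)
R_4 = 33.5 (n_4 = 3)
Step 3: H = 12/(N(N+1)) * sum(R_i^2/n_i) - 3(N+1)
     = 12/(16*17) * (29^2/3 + 48.5^2/5 + 25^2/5 + 33.5^2/3) - 3*17
     = 0.044118 * 1249.87 - 51
     = 4.141176.
Step 4: Ties present; correction factor C = 1 - 36/(16^3 - 16) = 0.991176. Corrected H = 4.141176 / 0.991176 = 4.178042.
Step 5: Under H0, H ~ chi^2(3); p-value = 0.242870.
Step 6: alpha = 0.05. fail to reject H0.

H = 4.1780, df = 3, p = 0.242870, fail to reject H0.


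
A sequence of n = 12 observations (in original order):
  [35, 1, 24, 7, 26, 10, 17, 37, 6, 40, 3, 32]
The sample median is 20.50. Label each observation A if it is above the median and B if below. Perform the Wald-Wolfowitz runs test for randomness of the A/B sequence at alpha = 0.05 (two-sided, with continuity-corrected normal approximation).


Step 1: Compute median = 20.50; label A = above, B = below.
Labels in order: ABABABBABABA  (n_A = 6, n_B = 6)
Step 2: Count runs R = 11.
Step 3: Under H0 (random ordering), E[R] = 2*n_A*n_B/(n_A+n_B) + 1 = 2*6*6/12 + 1 = 7.0000.
        Var[R] = 2*n_A*n_B*(2*n_A*n_B - n_A - n_B) / ((n_A+n_B)^2 * (n_A+n_B-1)) = 4320/1584 = 2.7273.
        SD[R] = 1.6514.
Step 4: Continuity-corrected z = (R - 0.5 - E[R]) / SD[R] = (11 - 0.5 - 7.0000) / 1.6514 = 2.1194.
Step 5: Two-sided p-value via normal approximation = 2*(1 - Phi(|z|)) = 0.034060.
Step 6: alpha = 0.05. reject H0.

R = 11, z = 2.1194, p = 0.034060, reject H0.


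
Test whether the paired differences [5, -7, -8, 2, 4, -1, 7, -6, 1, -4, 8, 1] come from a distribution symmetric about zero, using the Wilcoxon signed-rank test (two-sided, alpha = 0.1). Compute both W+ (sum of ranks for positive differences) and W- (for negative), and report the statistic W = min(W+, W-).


Step 1: Drop any zero differences (none here) and take |d_i|.
|d| = [5, 7, 8, 2, 4, 1, 7, 6, 1, 4, 8, 1]
Step 2: Midrank |d_i| (ties get averaged ranks).
ranks: |5|->7, |7|->9.5, |8|->11.5, |2|->4, |4|->5.5, |1|->2, |7|->9.5, |6|->8, |1|->2, |4|->5.5, |8|->11.5, |1|->2
Step 3: Attach original signs; sum ranks with positive sign and with negative sign.
W+ = 7 + 4 + 5.5 + 9.5 + 2 + 11.5 + 2 = 41.5
W- = 9.5 + 11.5 + 2 + 8 + 5.5 = 36.5
(Check: W+ + W- = 78 should equal n(n+1)/2 = 78.)
Step 4: Test statistic W = min(W+, W-) = 36.5.
Step 5: Ties in |d|, so use the tie-corrected normal approximation.
        E[W] = n(n+1)/4 = 12*13/4 = 39.
        Tie groups: |d|=1 (t=3), |d|=4 (t=2), |d|=7 (t=2), |d|=8 (t=2); sum(t^3 - t) = 42.
        Var[W] = n(n+1)(2n+1)/24 - sum(t^3-t)/48 = 3900/24 - 42/48 = 161.625.
        z = (W - E[W]) / sqrt(Var[W]) = (36.5 - 39) / 12.7132 = -0.1966.
        Two-sided p = 2*Phi(z) = 0.844104.
Step 6: alpha = 0.1. fail to reject H0.

W+ = 41.5, W- = 36.5, W = min = 36.5, p = 0.844104, fail to reject H0.


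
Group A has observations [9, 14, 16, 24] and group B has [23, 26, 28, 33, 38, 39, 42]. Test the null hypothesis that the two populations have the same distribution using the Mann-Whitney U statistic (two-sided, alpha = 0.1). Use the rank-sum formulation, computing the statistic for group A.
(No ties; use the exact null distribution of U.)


Step 1: Combine and sort all 11 observations; assign midranks.
sorted (value, group): (9,X), (14,X), (16,X), (23,Y), (24,X), (26,Y), (28,Y), (33,Y), (38,Y), (39,Y), (42,Y)
ranks: 9->1, 14->2, 16->3, 23->4, 24->5, 26->6, 28->7, 33->8, 38->9, 39->10, 42->11
Step 2: Rank sum for X: R1 = 1 + 2 + 3 + 5 = 11.
Step 3: U_X = R1 - n1(n1+1)/2 = 11 - 4*5/2 = 11 - 10 = 1.
       U_Y = n1*n2 - U_X = 28 - 1 = 27.
Step 4: No ties, so the exact null distribution of U (based on enumerating the C(11,4) = 330 equally likely rank assignments) gives the two-sided p-value.
Step 5: p-value = 0.012121; compare to alpha = 0.1. reject H0.

U_X = 1, p = 0.012121, reject H0 at alpha = 0.1.


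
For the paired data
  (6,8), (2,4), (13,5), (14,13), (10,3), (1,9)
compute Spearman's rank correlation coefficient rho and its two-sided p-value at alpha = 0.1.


Step 1: Rank x and y separately (midranks; no ties here).
rank(x): 6->3, 2->2, 13->5, 14->6, 10->4, 1->1
rank(y): 8->4, 4->2, 5->3, 13->6, 3->1, 9->5
Step 2: d_i = R_x(i) - R_y(i); compute d_i^2.
  (3-4)^2=1, (2-2)^2=0, (5-3)^2=4, (6-6)^2=0, (4-1)^2=9, (1-5)^2=16
sum(d^2) = 30.
Step 3: rho = 1 - 6*30 / (6*(6^2 - 1)) = 1 - 180/210 = 0.142857.
Step 4: Under H0, t = rho * sqrt((n-2)/(1-rho^2)) = 0.2887 ~ t(4).
Step 5: Two-sided p-value from the t-distribution with 4 df = 0.787172.
Step 6: alpha = 0.1. fail to reject H0.

rho = 0.1429, p = 0.787172, fail to reject H0 at alpha = 0.1.


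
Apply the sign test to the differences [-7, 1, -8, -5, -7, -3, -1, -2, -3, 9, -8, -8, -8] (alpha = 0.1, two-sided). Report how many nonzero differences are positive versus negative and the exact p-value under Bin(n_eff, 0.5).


Step 1: Discard zero differences. Original n = 13; n_eff = number of nonzero differences = 13.
Nonzero differences (with sign): -7, +1, -8, -5, -7, -3, -1, -2, -3, +9, -8, -8, -8
Step 2: Count signs: positive = 2, negative = 11.
Step 3: Under H0: P(positive) = 0.5, so the number of positives S ~ Bin(13, 0.5).
Step 4: Two-sided exact p-value = sum of Bin(13,0.5) probabilities at or below the observed probability = 0.022461.
Step 5: alpha = 0.1. reject H0.

n_eff = 13, pos = 2, neg = 11, p = 0.022461, reject H0.


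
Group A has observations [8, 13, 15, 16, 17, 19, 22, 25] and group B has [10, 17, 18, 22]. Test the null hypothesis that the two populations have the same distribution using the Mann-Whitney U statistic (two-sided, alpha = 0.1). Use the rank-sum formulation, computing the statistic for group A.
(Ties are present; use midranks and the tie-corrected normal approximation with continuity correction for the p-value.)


Step 1: Combine and sort all 12 observations; assign midranks.
sorted (value, group): (8,X), (10,Y), (13,X), (15,X), (16,X), (17,X), (17,Y), (18,Y), (19,X), (22,X), (22,Y), (25,X)
ranks: 8->1, 10->2, 13->3, 15->4, 16->5, 17->6.5, 17->6.5, 18->8, 19->9, 22->10.5, 22->10.5, 25->12
Step 2: Rank sum for X: R1 = 1 + 3 + 4 + 5 + 6.5 + 9 + 10.5 + 12 = 51.
Step 3: U_X = R1 - n1(n1+1)/2 = 51 - 8*9/2 = 51 - 36 = 15.
       U_Y = n1*n2 - U_X = 32 - 15 = 17.
Step 4: Ties are present, so use the tie-corrected normal approximation (with continuity correction) for the p-value.
Step 5: p-value = 0.932087; compare to alpha = 0.1. fail to reject H0.

U_X = 15, p = 0.932087, fail to reject H0 at alpha = 0.1.


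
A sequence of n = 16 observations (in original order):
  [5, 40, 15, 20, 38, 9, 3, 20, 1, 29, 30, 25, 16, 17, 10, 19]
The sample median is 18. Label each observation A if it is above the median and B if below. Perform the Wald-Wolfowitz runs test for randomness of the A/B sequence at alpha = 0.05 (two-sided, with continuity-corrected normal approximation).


Step 1: Compute median = 18; label A = above, B = below.
Labels in order: BABAABBABAAABBBA  (n_A = 8, n_B = 8)
Step 2: Count runs R = 10.
Step 3: Under H0 (random ordering), E[R] = 2*n_A*n_B/(n_A+n_B) + 1 = 2*8*8/16 + 1 = 9.0000.
        Var[R] = 2*n_A*n_B*(2*n_A*n_B - n_A - n_B) / ((n_A+n_B)^2 * (n_A+n_B-1)) = 14336/3840 = 3.7333.
        SD[R] = 1.9322.
Step 4: Continuity-corrected z = (R - 0.5 - E[R]) / SD[R] = (10 - 0.5 - 9.0000) / 1.9322 = 0.2588.
Step 5: Two-sided p-value via normal approximation = 2*(1 - Phi(|z|)) = 0.795809.
Step 6: alpha = 0.05. fail to reject H0.

R = 10, z = 0.2588, p = 0.795809, fail to reject H0.


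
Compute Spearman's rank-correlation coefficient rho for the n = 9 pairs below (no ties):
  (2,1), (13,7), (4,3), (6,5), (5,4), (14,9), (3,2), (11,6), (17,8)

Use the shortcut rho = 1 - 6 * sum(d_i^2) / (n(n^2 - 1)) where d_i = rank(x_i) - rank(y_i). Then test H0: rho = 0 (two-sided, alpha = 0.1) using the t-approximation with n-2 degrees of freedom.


Step 1: Rank x and y separately (midranks; no ties here).
rank(x): 2->1, 13->7, 4->3, 6->5, 5->4, 14->8, 3->2, 11->6, 17->9
rank(y): 1->1, 7->7, 3->3, 5->5, 4->4, 9->9, 2->2, 6->6, 8->8
Step 2: d_i = R_x(i) - R_y(i); compute d_i^2.
  (1-1)^2=0, (7-7)^2=0, (3-3)^2=0, (5-5)^2=0, (4-4)^2=0, (8-9)^2=1, (2-2)^2=0, (6-6)^2=0, (9-8)^2=1
sum(d^2) = 2.
Step 3: rho = 1 - 6*2 / (9*(9^2 - 1)) = 1 - 12/720 = 0.983333.
Step 4: Under H0, t = rho * sqrt((n-2)/(1-rho^2)) = 14.3096 ~ t(7).
Step 5: Two-sided p-value from the t-distribution with 7 df = 0.000002.
Step 6: alpha = 0.1. reject H0.

rho = 0.9833, p = 0.000002, reject H0 at alpha = 0.1.


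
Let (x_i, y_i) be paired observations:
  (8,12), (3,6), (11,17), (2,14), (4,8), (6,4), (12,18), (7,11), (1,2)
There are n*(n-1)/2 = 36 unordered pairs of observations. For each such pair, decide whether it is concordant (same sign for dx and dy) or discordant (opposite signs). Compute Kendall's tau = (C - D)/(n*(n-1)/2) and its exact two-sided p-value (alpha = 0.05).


Step 1: Enumerate the 36 unordered pairs (i,j) with i<j and classify each by sign(x_j-x_i) * sign(y_j-y_i).
  (1,2):dx=-5,dy=-6->C; (1,3):dx=+3,dy=+5->C; (1,4):dx=-6,dy=+2->D; (1,5):dx=-4,dy=-4->C
  (1,6):dx=-2,dy=-8->C; (1,7):dx=+4,dy=+6->C; (1,8):dx=-1,dy=-1->C; (1,9):dx=-7,dy=-10->C
  (2,3):dx=+8,dy=+11->C; (2,4):dx=-1,dy=+8->D; (2,5):dx=+1,dy=+2->C; (2,6):dx=+3,dy=-2->D
  (2,7):dx=+9,dy=+12->C; (2,8):dx=+4,dy=+5->C; (2,9):dx=-2,dy=-4->C; (3,4):dx=-9,dy=-3->C
  (3,5):dx=-7,dy=-9->C; (3,6):dx=-5,dy=-13->C; (3,7):dx=+1,dy=+1->C; (3,8):dx=-4,dy=-6->C
  (3,9):dx=-10,dy=-15->C; (4,5):dx=+2,dy=-6->D; (4,6):dx=+4,dy=-10->D; (4,7):dx=+10,dy=+4->C
  (4,8):dx=+5,dy=-3->D; (4,9):dx=-1,dy=-12->C; (5,6):dx=+2,dy=-4->D; (5,7):dx=+8,dy=+10->C
  (5,8):dx=+3,dy=+3->C; (5,9):dx=-3,dy=-6->C; (6,7):dx=+6,dy=+14->C; (6,8):dx=+1,dy=+7->C
  (6,9):dx=-5,dy=-2->C; (7,8):dx=-5,dy=-7->C; (7,9):dx=-11,dy=-16->C; (8,9):dx=-6,dy=-9->C
Step 2: C = 29, D = 7, total pairs = 36.
Step 3: tau = (C - D)/(n(n-1)/2) = (29 - 7)/36 = 0.611111.
Step 4: Exact two-sided p-value (enumerate n! = 362880 permutations of y under H0): p = 0.024741.
Step 5: alpha = 0.05. reject H0.

tau_b = 0.6111 (C=29, D=7), p = 0.024741, reject H0.


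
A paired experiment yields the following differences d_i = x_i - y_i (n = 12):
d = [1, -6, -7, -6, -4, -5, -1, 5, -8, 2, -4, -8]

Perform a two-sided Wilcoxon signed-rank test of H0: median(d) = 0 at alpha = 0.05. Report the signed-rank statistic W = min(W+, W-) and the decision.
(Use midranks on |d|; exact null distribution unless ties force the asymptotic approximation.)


Step 1: Drop any zero differences (none here) and take |d_i|.
|d| = [1, 6, 7, 6, 4, 5, 1, 5, 8, 2, 4, 8]
Step 2: Midrank |d_i| (ties get averaged ranks).
ranks: |1|->1.5, |6|->8.5, |7|->10, |6|->8.5, |4|->4.5, |5|->6.5, |1|->1.5, |5|->6.5, |8|->11.5, |2|->3, |4|->4.5, |8|->11.5
Step 3: Attach original signs; sum ranks with positive sign and with negative sign.
W+ = 1.5 + 6.5 + 3 = 11
W- = 8.5 + 10 + 8.5 + 4.5 + 6.5 + 1.5 + 11.5 + 4.5 + 11.5 = 67
(Check: W+ + W- = 78 should equal n(n+1)/2 = 78.)
Step 4: Test statistic W = min(W+, W-) = 11.
Step 5: Ties in |d|, so use the tie-corrected normal approximation.
        E[W] = n(n+1)/4 = 12*13/4 = 39.
        Tie groups: |d|=1 (t=2), |d|=4 (t=2), |d|=5 (t=2), |d|=6 (t=2), |d|=8 (t=2); sum(t^3 - t) = 30.
        Var[W] = n(n+1)(2n+1)/24 - sum(t^3-t)/48 = 3900/24 - 30/48 = 161.875.
        z = (W - E[W]) / sqrt(Var[W]) = (11 - 39) / 12.7230 = -2.2007.
        Two-sided p = 2*Phi(z) = 0.027755.
Step 6: alpha = 0.05. reject H0.

W+ = 11, W- = 67, W = min = 11, p = 0.027755, reject H0.


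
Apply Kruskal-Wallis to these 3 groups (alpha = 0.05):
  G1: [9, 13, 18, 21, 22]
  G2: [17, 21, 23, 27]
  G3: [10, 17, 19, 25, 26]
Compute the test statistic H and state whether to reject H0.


Step 1: Combine all N = 14 observations and assign midranks.
sorted (value, group, rank): (9,G1,1), (10,G3,2), (13,G1,3), (17,G2,4.5), (17,G3,4.5), (18,G1,6), (19,G3,7), (21,G1,8.5), (21,G2,8.5), (22,G1,10), (23,G2,11), (25,G3,12), (26,G3,13), (27,G2,14)
Step 2: Sum ranks within each group.
R_1 = 28.5 (n_1 = 5)
R_2 = 38 (n_2 = 4)
R_3 = 38.5 (n_3 = 5)
Step 3: H = 12/(N(N+1)) * sum(R_i^2/n_i) - 3(N+1)
     = 12/(14*15) * (28.5^2/5 + 38^2/4 + 38.5^2/5) - 3*15
     = 0.057143 * 819.9 - 45
     = 1.851429.
Step 4: Ties present; correction factor C = 1 - 12/(14^3 - 14) = 0.995604. Corrected H = 1.851429 / 0.995604 = 1.859603.
Step 5: Under H0, H ~ chi^2(2); p-value = 0.394632.
Step 6: alpha = 0.05. fail to reject H0.

H = 1.8596, df = 2, p = 0.394632, fail to reject H0.


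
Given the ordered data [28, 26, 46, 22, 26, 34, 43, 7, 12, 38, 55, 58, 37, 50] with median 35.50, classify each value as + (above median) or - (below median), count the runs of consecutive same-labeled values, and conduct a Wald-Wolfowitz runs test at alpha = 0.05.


Step 1: Compute median = 35.50; label A = above, B = below.
Labels in order: BBABBBABBAAAAA  (n_A = 7, n_B = 7)
Step 2: Count runs R = 6.
Step 3: Under H0 (random ordering), E[R] = 2*n_A*n_B/(n_A+n_B) + 1 = 2*7*7/14 + 1 = 8.0000.
        Var[R] = 2*n_A*n_B*(2*n_A*n_B - n_A - n_B) / ((n_A+n_B)^2 * (n_A+n_B-1)) = 8232/2548 = 3.2308.
        SD[R] = 1.7974.
Step 4: Continuity-corrected z = (R + 0.5 - E[R]) / SD[R] = (6 + 0.5 - 8.0000) / 1.7974 = -0.8345.
Step 5: Two-sided p-value via normal approximation = 2*(1 - Phi(|z|)) = 0.403986.
Step 6: alpha = 0.05. fail to reject H0.

R = 6, z = -0.8345, p = 0.403986, fail to reject H0.


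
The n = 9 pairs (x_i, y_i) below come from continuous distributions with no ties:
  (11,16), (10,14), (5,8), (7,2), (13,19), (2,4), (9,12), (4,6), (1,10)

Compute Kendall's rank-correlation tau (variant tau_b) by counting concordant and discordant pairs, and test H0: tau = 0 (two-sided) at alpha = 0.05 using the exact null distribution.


Step 1: Enumerate the 36 unordered pairs (i,j) with i<j and classify each by sign(x_j-x_i) * sign(y_j-y_i).
  (1,2):dx=-1,dy=-2->C; (1,3):dx=-6,dy=-8->C; (1,4):dx=-4,dy=-14->C; (1,5):dx=+2,dy=+3->C
  (1,6):dx=-9,dy=-12->C; (1,7):dx=-2,dy=-4->C; (1,8):dx=-7,dy=-10->C; (1,9):dx=-10,dy=-6->C
  (2,3):dx=-5,dy=-6->C; (2,4):dx=-3,dy=-12->C; (2,5):dx=+3,dy=+5->C; (2,6):dx=-8,dy=-10->C
  (2,7):dx=-1,dy=-2->C; (2,8):dx=-6,dy=-8->C; (2,9):dx=-9,dy=-4->C; (3,4):dx=+2,dy=-6->D
  (3,5):dx=+8,dy=+11->C; (3,6):dx=-3,dy=-4->C; (3,7):dx=+4,dy=+4->C; (3,8):dx=-1,dy=-2->C
  (3,9):dx=-4,dy=+2->D; (4,5):dx=+6,dy=+17->C; (4,6):dx=-5,dy=+2->D; (4,7):dx=+2,dy=+10->C
  (4,8):dx=-3,dy=+4->D; (4,9):dx=-6,dy=+8->D; (5,6):dx=-11,dy=-15->C; (5,7):dx=-4,dy=-7->C
  (5,8):dx=-9,dy=-13->C; (5,9):dx=-12,dy=-9->C; (6,7):dx=+7,dy=+8->C; (6,8):dx=+2,dy=+2->C
  (6,9):dx=-1,dy=+6->D; (7,8):dx=-5,dy=-6->C; (7,9):dx=-8,dy=-2->C; (8,9):dx=-3,dy=+4->D
Step 2: C = 29, D = 7, total pairs = 36.
Step 3: tau = (C - D)/(n(n-1)/2) = (29 - 7)/36 = 0.611111.
Step 4: Exact two-sided p-value (enumerate n! = 362880 permutations of y under H0): p = 0.024741.
Step 5: alpha = 0.05. reject H0.

tau_b = 0.6111 (C=29, D=7), p = 0.024741, reject H0.
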